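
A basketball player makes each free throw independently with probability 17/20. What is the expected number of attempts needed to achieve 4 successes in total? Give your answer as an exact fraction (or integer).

By linearity (sum of 4 independent geometric waits), E[trials] = 4/p = 4/(17/20) = 80/17.

80/17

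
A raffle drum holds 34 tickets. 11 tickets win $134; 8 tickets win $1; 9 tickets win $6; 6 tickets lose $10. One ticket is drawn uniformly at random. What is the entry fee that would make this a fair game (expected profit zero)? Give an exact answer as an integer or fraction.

E[payout] = (11/34)·134 + (8/34)·1 + (9/34)·6 + (6/34)·(-10) = 738/17
Fair fee = E[payout] = 738/17

738/17 dollars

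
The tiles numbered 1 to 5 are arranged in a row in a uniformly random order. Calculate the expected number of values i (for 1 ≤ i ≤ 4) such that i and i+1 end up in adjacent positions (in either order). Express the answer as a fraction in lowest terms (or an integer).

For each i ∈ {1,…,4}, let Xᵢ = 1 if i and i+1 are adjacent. P(Xᵢ=1) = 2·(5−1)!/5! = 2/5.
By linearity, E[ΣXᵢ] = (4)·(2/5) = 8/5.

8/5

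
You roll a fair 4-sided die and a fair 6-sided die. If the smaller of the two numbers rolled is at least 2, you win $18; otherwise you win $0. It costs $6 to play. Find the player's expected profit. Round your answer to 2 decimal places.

E[payout] = (3/8)·0 + (5/8)·18 = 45/4
Expected profit = 45/4 − 6 = 21/4 ≈ $5.25

$5.25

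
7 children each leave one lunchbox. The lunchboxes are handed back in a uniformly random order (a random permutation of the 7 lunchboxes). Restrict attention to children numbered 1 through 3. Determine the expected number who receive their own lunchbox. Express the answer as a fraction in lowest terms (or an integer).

3/7

Let Xᵢ = 1 if person i gets their own lunchbox. For each i, P(Xᵢ=1) = 1/7.
By linearity of expectation, E[X₁+…+X_3] = 3·(1/7) = 3/7.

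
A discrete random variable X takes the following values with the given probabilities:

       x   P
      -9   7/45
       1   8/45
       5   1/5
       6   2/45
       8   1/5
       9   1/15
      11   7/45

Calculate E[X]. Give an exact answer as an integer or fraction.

E[X] = (7/45)·(-9) + (8/45)·1 + (1/5)·5 + (2/45)·6 + (1/5)·8 + (1/15)·9 + (7/45)·11
     = 178/45

178/45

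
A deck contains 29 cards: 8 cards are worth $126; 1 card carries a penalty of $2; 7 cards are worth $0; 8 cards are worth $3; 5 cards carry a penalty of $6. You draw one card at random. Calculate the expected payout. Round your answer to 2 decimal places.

E[payout] = (8/29)·126 + (1/29)·(-2) + (7/29)·0 + (8/29)·3 + (5/29)·(-6) = 1000/29
≈ $34.48

$34.48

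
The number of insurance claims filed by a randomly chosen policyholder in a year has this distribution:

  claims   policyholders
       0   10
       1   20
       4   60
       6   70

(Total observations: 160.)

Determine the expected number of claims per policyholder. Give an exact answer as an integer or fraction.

Total = 160, so P(claims=0) = 10/160, etc.
E[X] = (1/16)·0 + (1/8)·1 + (3/8)·4 + (7/16)·6
     = 17/4

17/4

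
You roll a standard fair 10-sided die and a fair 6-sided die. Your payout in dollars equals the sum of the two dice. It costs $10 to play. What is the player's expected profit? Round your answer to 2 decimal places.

Distribution of the sum of the two dice: 2 w.p. 1/60, 3 w.p. 1/30, 4 w.p. 1/20, 5 w.p. 1/15, 6 w.p. 1/12, 7 w.p. 1/10, …
E[payout] = (1/60)·2 + (1/30)·3 + (1/20)·4 + (1/15)·5 + (1/12)·6 + (1/10)·7 + (1/10)·8 + (1/10)·9 + (1/10)·10 + (1/10)·11 + (1/12)·12 + (1/15)·13 + (1/20)·14 + (1/30)·15 + (1/60)·16 = 9
Expected profit = 9 − 10 = -1 ≈ -$1.00

-$1.00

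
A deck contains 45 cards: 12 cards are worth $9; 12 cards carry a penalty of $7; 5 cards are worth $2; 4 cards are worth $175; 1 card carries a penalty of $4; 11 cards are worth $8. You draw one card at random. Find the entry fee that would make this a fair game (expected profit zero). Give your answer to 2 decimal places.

E[payout] = (12/45)·9 + (12/45)·(-7) + (5/45)·2 + (4/45)·175 + (1/45)·(-4) + (11/45)·8 = 818/45
Fair fee = E[payout] = 818/45 ≈ $18.18

$18.18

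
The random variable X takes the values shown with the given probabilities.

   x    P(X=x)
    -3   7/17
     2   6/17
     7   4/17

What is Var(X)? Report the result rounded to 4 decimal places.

E[X] = (7/17)·(-3) + (6/17)·2 + (4/17)·7 = 19/17
E[X²] = (7/17)·9 + (6/17)·4 + (4/17)·49 = 283/17
Var(X) = 283/17 − (19/17)² = 4450/289 ≈ 15.3979

15.3979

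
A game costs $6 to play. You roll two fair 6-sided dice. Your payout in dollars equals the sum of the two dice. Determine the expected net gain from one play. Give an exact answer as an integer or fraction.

Distribution of the sum of the two dice: 2 w.p. 1/36, 3 w.p. 1/18, 4 w.p. 1/12, 5 w.p. 1/9, 6 w.p. 5/36, 7 w.p. 1/6, …
E[payout] = (1/36)·2 + (1/18)·3 + (1/12)·4 + (1/9)·5 + (5/36)·6 + (1/6)·7 + (5/36)·8 + (1/9)·9 + (1/12)·10 + (1/18)·11 + (1/36)·12 = 7
Expected profit = 7 − 6 = 1

$1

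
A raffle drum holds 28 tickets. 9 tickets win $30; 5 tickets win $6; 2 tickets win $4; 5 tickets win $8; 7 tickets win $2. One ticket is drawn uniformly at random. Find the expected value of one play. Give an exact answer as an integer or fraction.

181/14 dollars

E[payout] = (9/28)·30 + (5/28)·6 + (2/28)·4 + (5/28)·8 + (7/28)·2 = 181/14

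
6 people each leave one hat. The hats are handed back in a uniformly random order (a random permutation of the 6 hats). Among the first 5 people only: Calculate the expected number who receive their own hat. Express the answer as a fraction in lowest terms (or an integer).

5/6

Let Xᵢ = 1 if person i gets their own hat. For each i, P(Xᵢ=1) = 1/6.
By linearity of expectation, E[X₁+…+X_5] = 5·(1/6) = 5/6.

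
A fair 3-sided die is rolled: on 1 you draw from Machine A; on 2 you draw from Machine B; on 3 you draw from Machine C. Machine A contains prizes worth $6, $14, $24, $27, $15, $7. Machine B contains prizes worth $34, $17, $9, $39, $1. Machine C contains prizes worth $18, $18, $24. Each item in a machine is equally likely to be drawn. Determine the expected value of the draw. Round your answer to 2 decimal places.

$18.50

E[X | Machine A] = (6 + 14 + 24 + 27 + 15 + 7)/6 = 31/2
E[X | Machine B] = (34 + 17 + 9 + 39 + 1)/5 = 20
E[X | Machine C] = (18 + 18 + 24)/3 = 20
E[X] = (1/3)·31/2 + (1/3)·20 + (1/3)·20 = 37/2 ≈ 18.50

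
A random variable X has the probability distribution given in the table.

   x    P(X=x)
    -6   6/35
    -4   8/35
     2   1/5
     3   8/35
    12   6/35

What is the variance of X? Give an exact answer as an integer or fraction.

E[X] = (6/35)·(-6) + (8/35)·(-4) + (1/5)·2 + (8/35)·3 + (6/35)·12 = 6/5
E[X²] = (6/35)·36 + (8/35)·16 + (1/5)·4 + (8/35)·9 + (6/35)·144 = 1308/35
Var(X) = 1308/35 − (6/5)² = 6288/175

6288/175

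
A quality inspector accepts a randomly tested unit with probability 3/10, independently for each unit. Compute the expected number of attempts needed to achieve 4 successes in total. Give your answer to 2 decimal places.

By linearity (sum of 4 independent geometric waits), E[trials] = 4/p = 4/(3/10) = 40/3.
≈ 13.33

13.33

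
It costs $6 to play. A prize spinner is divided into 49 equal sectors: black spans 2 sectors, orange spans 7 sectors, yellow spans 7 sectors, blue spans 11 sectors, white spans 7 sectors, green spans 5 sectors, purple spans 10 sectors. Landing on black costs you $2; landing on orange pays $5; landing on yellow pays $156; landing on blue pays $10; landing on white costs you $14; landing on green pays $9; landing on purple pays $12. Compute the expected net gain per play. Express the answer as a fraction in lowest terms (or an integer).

E[payout] = (2/49)·(-2) + (7/49)·5 + (7/49)·156 + (11/49)·10 + (7/49)·(-14) + (5/49)·9 + (10/49)·12 = 1300/49
Expected profit = 1300/49 − 6 = 1006/49

1006/49 dollars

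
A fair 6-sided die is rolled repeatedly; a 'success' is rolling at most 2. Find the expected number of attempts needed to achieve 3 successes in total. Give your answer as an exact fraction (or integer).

9

By linearity (sum of 3 independent geometric waits), E[trials] = 3/p = 3/(1/3) = 9.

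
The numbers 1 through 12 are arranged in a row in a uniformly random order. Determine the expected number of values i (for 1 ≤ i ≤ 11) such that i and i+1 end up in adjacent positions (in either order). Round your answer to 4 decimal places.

For each i ∈ {1,…,11}, let Xᵢ = 1 if i and i+1 are adjacent. P(Xᵢ=1) = 2·(12−1)!/12! = 2/12.
By linearity, E[ΣXᵢ] = (11)·(2/12) = 11/6.
≈ 1.8333

1.8333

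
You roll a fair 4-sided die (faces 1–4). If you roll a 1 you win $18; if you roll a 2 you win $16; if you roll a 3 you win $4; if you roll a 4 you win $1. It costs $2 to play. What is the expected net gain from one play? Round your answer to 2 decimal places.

E[payout] = (1/4)·1 + (1/4)·4 + (1/4)·16 + (1/4)·18 = 39/4
Expected profit = 39/4 − 2 = 31/4 ≈ $7.75

$7.75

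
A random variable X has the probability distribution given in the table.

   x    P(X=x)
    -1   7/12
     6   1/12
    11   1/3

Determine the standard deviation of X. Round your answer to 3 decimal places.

E[X] = 43/12, E[X²] = 527/12
Var(X) = E[X²] − (E[X])² = 527/12 − 1849/144 = 4475/144
SD(X) = √(4475/144) ≈ 5.575

5.575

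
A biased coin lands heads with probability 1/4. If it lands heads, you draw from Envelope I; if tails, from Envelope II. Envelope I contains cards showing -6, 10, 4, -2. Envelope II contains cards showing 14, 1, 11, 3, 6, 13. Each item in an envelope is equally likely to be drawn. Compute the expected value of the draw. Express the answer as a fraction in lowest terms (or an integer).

51/8

E[X | Envelope I] = (-6 + 10 + 4 − 2)/4 = 3/2
E[X | Envelope II] = (14 + 1 + 11 + 3 + 6 + 13)/6 = 8
E[X] = (1/4)·3/2 + (3/4)·8 = 51/8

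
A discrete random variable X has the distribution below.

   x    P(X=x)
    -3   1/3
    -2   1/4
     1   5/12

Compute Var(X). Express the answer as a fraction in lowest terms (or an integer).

E[X] = (1/3)·(-3) + (1/4)·(-2) + (5/12)·1 = -13/12
E[X²] = (1/3)·9 + (1/4)·4 + (5/12)·1 = 53/12
Var(X) = 53/12 − (-13/12)² = 467/144

467/144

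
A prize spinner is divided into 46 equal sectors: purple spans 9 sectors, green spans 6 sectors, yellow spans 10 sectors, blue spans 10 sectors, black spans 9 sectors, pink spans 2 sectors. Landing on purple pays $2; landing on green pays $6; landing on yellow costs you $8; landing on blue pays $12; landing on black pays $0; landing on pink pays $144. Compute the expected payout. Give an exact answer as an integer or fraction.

E[payout] = (9/46)·2 + (6/46)·6 + (10/46)·(-8) + (10/46)·12 + (9/46)·0 + (2/46)·144 = 191/23

191/23 dollars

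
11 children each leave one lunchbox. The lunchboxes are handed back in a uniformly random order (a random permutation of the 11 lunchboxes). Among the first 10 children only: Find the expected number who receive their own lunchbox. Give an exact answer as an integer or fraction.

10/11

Let Xᵢ = 1 if person i gets their own lunchbox. For each i, P(Xᵢ=1) = 1/11.
By linearity of expectation, E[X₁+…+X_10] = 10·(1/11) = 10/11.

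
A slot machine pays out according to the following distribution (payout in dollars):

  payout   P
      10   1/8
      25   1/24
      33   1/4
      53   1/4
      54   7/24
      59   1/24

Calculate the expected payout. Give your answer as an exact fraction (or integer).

$42

E[X] = (1/8)·10 + (1/24)·25 + (1/4)·33 + (1/4)·53 + (7/24)·54 + (1/24)·59
     = 42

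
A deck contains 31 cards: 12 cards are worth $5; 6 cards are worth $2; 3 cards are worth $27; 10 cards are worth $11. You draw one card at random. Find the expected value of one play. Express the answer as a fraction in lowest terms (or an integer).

263/31 dollars

E[payout] = (12/31)·5 + (6/31)·2 + (3/31)·27 + (10/31)·11 = 263/31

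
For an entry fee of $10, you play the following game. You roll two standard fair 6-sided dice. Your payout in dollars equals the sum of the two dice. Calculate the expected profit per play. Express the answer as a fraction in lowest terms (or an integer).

-$3

Distribution of the sum of the two dice: 2 w.p. 1/36, 3 w.p. 1/18, 4 w.p. 1/12, 5 w.p. 1/9, 6 w.p. 5/36, 7 w.p. 1/6, …
E[payout] = (1/36)·2 + (1/18)·3 + (1/12)·4 + (1/9)·5 + (5/36)·6 + (1/6)·7 + (5/36)·8 + (1/9)·9 + (1/12)·10 + (1/18)·11 + (1/36)·12 = 7
Expected profit = 7 − 10 = -3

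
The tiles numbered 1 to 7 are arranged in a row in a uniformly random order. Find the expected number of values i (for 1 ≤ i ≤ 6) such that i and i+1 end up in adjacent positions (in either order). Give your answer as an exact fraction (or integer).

For each i ∈ {1,…,6}, let Xᵢ = 1 if i and i+1 are adjacent. P(Xᵢ=1) = 2·(7−1)!/7! = 2/7.
By linearity, E[ΣXᵢ] = (6)·(2/7) = 12/7.

12/7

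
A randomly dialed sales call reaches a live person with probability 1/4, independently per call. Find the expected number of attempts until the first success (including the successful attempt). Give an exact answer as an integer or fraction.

For a geometric distribution, E[trials] = 1/p = 1/(1/4) = 4.

4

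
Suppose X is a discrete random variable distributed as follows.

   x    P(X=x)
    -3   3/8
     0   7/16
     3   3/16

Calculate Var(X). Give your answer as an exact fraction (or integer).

1215/256

E[X] = (3/8)·(-3) + (7/16)·0 + (3/16)·3 = -9/16
E[X²] = (3/8)·9 + (7/16)·0 + (3/16)·9 = 81/16
Var(X) = 81/16 − (-9/16)² = 1215/256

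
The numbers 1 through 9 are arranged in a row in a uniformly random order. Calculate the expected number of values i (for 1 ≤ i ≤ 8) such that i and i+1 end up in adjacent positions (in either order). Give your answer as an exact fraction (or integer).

16/9

For each i ∈ {1,…,8}, let Xᵢ = 1 if i and i+1 are adjacent. P(Xᵢ=1) = 2·(9−1)!/9! = 2/9.
By linearity, E[ΣXᵢ] = (8)·(2/9) = 16/9.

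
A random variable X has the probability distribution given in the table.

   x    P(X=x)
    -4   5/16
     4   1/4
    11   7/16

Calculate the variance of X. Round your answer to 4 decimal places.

E[X] = (5/16)·(-4) + (1/4)·4 + (7/16)·11 = 73/16
E[X²] = (5/16)·16 + (1/4)·16 + (7/16)·121 = 991/16
Var(X) = 991/16 − (73/16)² = 10527/256 ≈ 41.1211

41.1211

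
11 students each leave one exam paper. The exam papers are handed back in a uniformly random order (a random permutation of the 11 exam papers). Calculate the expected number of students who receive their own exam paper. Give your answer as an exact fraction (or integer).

Let Xᵢ = 1 if person i gets their own exam paper. For each i, P(Xᵢ=1) = 1/11.
By linearity of expectation, E[X₁+…+X_11] = 11·(1/11) = 1.

1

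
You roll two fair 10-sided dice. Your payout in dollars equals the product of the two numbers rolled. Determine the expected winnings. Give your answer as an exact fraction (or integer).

121/4 dollars

Distribution of the product of the two numbers rolled: 1 w.p. 1/100, 2 w.p. 1/50, 3 w.p. 1/50, 4 w.p. 3/100, 5 w.p. 1/50, 6 w.p. 1/25, …
E[payout] = (1/100)·1 + (1/50)·2 + (1/50)·3 + (3/100)·4 + (1/50)·5 + (1/25)·6 + (1/50)·7 + (1/25)·8 + (3/100)·9 + (1/25)·10 + (1/25)·12 + (1/50)·14 + (1/50)·15 + (3/100)·16 + (1/25)·18 + (1/25)·20 + (1/50)·21 + (1/25)·24 + (1/100)·25 + (1/50)·27 + (1/50)·28 + (1/25)·30 + (1/50)·32 + (1/50)·35 + (3/100)·36 + (1/25)·40 + (1/50)·42 + (1/50)·45 + (1/50)·48 + (1/100)·49 + (1/50)·50 + (1/50)·54 + (1/50)·56 + (1/50)·60 + (1/50)·63 + (1/100)·64 + (1/50)·70 + (1/50)·72 + (1/50)·80 + (1/100)·81 + (1/50)·90 + (1/100)·100 = 121/4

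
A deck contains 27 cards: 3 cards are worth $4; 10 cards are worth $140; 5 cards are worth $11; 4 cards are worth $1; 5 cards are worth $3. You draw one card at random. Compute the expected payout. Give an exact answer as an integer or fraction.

1486/27 dollars

E[payout] = (3/27)·4 + (10/27)·140 + (5/27)·11 + (4/27)·1 + (5/27)·3 = 1486/27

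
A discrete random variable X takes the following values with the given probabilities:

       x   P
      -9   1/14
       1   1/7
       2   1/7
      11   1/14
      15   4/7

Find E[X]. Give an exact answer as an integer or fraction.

E[X] = (1/14)·(-9) + (1/7)·1 + (1/7)·2 + (1/14)·11 + (4/7)·15
     = 64/7

64/7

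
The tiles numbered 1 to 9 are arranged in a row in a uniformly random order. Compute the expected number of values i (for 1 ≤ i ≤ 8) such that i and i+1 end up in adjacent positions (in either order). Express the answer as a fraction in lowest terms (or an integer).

16/9

For each i ∈ {1,…,8}, let Xᵢ = 1 if i and i+1 are adjacent. P(Xᵢ=1) = 2·(9−1)!/9! = 2/9.
By linearity, E[ΣXᵢ] = (8)·(2/9) = 16/9.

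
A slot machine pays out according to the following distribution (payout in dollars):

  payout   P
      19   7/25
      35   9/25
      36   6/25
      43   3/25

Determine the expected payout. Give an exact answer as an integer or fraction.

E[X] = (7/25)·19 + (9/25)·35 + (6/25)·36 + (3/25)·43
     = 793/25

793/25 dollars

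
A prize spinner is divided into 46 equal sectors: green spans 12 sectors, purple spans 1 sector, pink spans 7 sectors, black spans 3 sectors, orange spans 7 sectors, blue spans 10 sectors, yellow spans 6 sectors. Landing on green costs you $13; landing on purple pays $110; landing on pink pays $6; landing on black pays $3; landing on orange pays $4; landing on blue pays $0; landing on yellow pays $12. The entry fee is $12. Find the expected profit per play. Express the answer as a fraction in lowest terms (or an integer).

-447/46 dollars

E[payout] = (12/46)·(-13) + (1/46)·110 + (7/46)·6 + (3/46)·3 + (7/46)·4 + (10/46)·0 + (6/46)·12 = 105/46
Expected profit = 105/46 − 12 = -447/46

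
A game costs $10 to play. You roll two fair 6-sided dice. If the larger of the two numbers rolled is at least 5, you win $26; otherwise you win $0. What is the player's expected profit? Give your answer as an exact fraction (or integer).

E[payout] = (4/9)·0 + (5/9)·26 = 130/9
Expected profit = 130/9 − 10 = 40/9

40/9 dollars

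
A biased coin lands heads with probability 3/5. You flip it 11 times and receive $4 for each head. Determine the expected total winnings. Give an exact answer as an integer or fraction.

E[#heads] = 11·3/5 = 33/5 (linearity over flips).
E[winnings] = 4·33/5 = 132/5.

132/5 dollars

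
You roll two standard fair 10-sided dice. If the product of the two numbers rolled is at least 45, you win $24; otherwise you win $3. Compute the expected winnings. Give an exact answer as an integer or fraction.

423/50 dollars

E[payout] = (37/50)·3 + (13/50)·24 = 423/50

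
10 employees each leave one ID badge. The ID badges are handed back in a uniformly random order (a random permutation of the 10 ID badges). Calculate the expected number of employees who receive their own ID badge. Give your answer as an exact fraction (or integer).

1

Let Xᵢ = 1 if person i gets their own ID badge. For each i, P(Xᵢ=1) = 1/10.
By linearity of expectation, E[X₁+…+X_10] = 10·(1/10) = 1.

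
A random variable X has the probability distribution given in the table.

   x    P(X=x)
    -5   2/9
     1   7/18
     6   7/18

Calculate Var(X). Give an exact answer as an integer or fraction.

5621/324

E[X] = (2/9)·(-5) + (7/18)·1 + (7/18)·6 = 29/18
E[X²] = (2/9)·25 + (7/18)·1 + (7/18)·36 = 359/18
Var(X) = 359/18 − (29/18)² = 5621/324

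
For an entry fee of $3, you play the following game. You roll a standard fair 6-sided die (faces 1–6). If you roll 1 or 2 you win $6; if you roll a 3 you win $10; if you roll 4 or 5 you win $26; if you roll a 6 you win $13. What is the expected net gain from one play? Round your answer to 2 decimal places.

$11.50

E[payout] = (1/3)·6 + (1/6)·10 + (1/6)·13 + (1/3)·26 = 29/2
Expected profit = 29/2 − 3 = 23/2 ≈ $11.50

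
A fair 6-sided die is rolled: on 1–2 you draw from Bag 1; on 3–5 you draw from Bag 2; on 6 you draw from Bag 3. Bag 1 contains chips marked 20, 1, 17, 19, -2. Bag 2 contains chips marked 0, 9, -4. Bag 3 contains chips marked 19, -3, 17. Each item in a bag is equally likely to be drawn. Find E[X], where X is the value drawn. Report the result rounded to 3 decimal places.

E[X | Bag 1] = (20 + 1 + 17 + 19 − 2)/5 = 11
E[X | Bag 2] = (0 + 9 − 4)/3 = 5/3
E[X | Bag 3] = (19 − 3 + 17)/3 = 11
E[X] = (1/3)·11 + (1/2)·5/3 + (1/6)·11 = 19/3 ≈ 6.333

6.333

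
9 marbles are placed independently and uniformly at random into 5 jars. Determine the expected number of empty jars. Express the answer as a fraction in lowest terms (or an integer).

Let Xⱼ=1 if jar j is empty. P(Xⱼ=1) = ((5-1)/5)^9 = 262144/1953125.
By linearity, E[#empty] = 5·262144/1953125 = 262144/390625.

262144/390625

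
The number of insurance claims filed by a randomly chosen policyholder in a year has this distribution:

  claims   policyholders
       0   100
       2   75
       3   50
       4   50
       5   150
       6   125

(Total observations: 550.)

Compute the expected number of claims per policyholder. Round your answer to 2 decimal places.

3.64

Total = 550, so P(claims=0) = 100/550, etc.
E[X] = (2/11)·0 + (3/22)·2 + (1/11)·3 + (1/11)·4 + (3/11)·5 + (5/22)·6
     = 40/11 ≈ 3.64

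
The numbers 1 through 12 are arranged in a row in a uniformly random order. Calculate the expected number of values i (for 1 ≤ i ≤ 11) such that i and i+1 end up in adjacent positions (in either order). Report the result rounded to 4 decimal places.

1.8333

For each i ∈ {1,…,11}, let Xᵢ = 1 if i and i+1 are adjacent. P(Xᵢ=1) = 2·(12−1)!/12! = 2/12.
By linearity, E[ΣXᵢ] = (11)·(2/12) = 11/6.
≈ 1.8333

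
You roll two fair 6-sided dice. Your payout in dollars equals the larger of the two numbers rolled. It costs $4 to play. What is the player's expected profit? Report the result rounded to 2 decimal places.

$0.47

Distribution of the larger of the two numbers rolled: 1 w.p. 1/36, 2 w.p. 1/12, 3 w.p. 5/36, 4 w.p. 7/36, 5 w.p. 1/4, 6 w.p. 11/36
E[payout] = (1/36)·1 + (1/12)·2 + (5/36)·3 + (7/36)·4 + (1/4)·5 + (11/36)·6 = 161/36
Expected profit = 161/36 − 4 = 17/36 ≈ $0.47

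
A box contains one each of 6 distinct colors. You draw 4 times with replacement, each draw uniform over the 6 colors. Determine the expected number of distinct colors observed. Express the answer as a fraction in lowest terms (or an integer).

Let Xⱼ=1 if type j appears at least once. P(Xⱼ=1) = 1 − ((6−1)/6)^4 = 671/1296.
E[#distinct] = 6·671/1296 = 671/216.

671/216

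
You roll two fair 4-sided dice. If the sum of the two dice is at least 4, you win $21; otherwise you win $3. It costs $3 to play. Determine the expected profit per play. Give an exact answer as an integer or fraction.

117/8 dollars

E[payout] = (3/16)·3 + (13/16)·21 = 141/8
Expected profit = 141/8 − 3 = 117/8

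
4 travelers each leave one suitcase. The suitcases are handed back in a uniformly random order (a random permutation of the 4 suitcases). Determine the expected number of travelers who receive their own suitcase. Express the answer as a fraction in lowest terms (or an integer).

Let Xᵢ = 1 if person i gets their own suitcase. For each i, P(Xᵢ=1) = 1/4.
By linearity of expectation, E[X₁+…+X_4] = 4·(1/4) = 1.

1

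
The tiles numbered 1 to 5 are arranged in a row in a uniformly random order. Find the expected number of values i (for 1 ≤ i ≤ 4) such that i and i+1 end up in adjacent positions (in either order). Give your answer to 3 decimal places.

For each i ∈ {1,…,4}, let Xᵢ = 1 if i and i+1 are adjacent. P(Xᵢ=1) = 2·(5−1)!/5! = 2/5.
By linearity, E[ΣXᵢ] = (4)·(2/5) = 8/5.
≈ 1.600

1.600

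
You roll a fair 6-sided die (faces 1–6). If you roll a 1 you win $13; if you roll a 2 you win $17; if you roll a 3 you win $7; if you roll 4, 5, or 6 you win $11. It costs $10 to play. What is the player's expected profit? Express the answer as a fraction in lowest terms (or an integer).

E[payout] = (1/6)·7 + (1/2)·11 + (1/6)·13 + (1/6)·17 = 35/3
Expected profit = 35/3 − 10 = 5/3

5/3 dollars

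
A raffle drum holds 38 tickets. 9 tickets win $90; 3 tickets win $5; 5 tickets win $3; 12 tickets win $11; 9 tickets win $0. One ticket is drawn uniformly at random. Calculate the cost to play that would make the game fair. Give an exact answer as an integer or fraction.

486/19 dollars

E[payout] = (9/38)·90 + (3/38)·5 + (5/38)·3 + (12/38)·11 + (9/38)·0 = 486/19
Fair fee = E[payout] = 486/19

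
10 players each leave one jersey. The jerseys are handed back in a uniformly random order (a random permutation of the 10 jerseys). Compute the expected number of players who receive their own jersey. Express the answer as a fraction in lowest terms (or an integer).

1

Let Xᵢ = 1 if person i gets their own jersey. For each i, P(Xᵢ=1) = 1/10.
By linearity of expectation, E[X₁+…+X_10] = 10·(1/10) = 1.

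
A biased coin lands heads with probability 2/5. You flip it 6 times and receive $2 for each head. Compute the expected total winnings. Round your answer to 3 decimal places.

E[#heads] = 6·2/5 = 12/5 (linearity over flips).
E[winnings] = 2·12/5 = 24/5.
≈ 4.800

$4.800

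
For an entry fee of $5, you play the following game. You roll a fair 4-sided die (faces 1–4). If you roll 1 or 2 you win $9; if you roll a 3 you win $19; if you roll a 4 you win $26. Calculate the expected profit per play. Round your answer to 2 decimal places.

E[payout] = (1/2)·9 + (1/4)·19 + (1/4)·26 = 63/4
Expected profit = 63/4 − 5 = 43/4 ≈ $10.75

$10.75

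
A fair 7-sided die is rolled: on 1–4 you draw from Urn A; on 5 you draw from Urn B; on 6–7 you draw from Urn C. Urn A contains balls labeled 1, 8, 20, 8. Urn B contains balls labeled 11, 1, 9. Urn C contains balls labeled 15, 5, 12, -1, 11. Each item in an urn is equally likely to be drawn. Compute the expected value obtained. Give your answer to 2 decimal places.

E[X | Urn A] = (1 + 8 + 20 + 8)/4 = 37/4
E[X | Urn B] = (11 + 1 + 9)/3 = 7
E[X | Urn C] = (15 + 5 + 12 − 1 + 11)/5 = 42/5
E[X] = (4/7)·37/4 + (1/7)·7 + (2/7)·42/5 = 304/35 ≈ 8.69

8.69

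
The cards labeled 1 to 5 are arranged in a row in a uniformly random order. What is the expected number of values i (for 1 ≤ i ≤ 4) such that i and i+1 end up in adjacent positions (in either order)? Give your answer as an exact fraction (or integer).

8/5

For each i ∈ {1,…,4}, let Xᵢ = 1 if i and i+1 are adjacent. P(Xᵢ=1) = 2·(5−1)!/5! = 2/5.
By linearity, E[ΣXᵢ] = (4)·(2/5) = 8/5.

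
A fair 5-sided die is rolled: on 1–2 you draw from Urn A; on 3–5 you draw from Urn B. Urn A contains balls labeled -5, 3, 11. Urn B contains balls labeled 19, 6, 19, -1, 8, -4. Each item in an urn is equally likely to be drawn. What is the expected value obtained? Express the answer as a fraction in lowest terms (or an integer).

E[X | Urn A] = (-5 + 3 + 11)/3 = 3
E[X | Urn B] = (19 + 6 + 19 − 1 + 8 − 4)/6 = 47/6
E[X] = (2/5)·3 + (3/5)·47/6 = 59/10

59/10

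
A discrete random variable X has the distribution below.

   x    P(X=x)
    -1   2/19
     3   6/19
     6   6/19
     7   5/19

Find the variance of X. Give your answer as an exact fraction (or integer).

2254/361

E[X] = (2/19)·(-1) + (6/19)·3 + (6/19)·6 + (5/19)·7 = 87/19
E[X²] = (2/19)·1 + (6/19)·9 + (6/19)·36 + (5/19)·49 = 517/19
Var(X) = 517/19 − (87/19)² = 2254/361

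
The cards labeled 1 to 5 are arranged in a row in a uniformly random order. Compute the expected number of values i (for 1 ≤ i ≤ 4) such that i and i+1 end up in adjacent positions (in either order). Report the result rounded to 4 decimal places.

1.6000

For each i ∈ {1,…,4}, let Xᵢ = 1 if i and i+1 are adjacent. P(Xᵢ=1) = 2·(5−1)!/5! = 2/5.
By linearity, E[ΣXᵢ] = (4)·(2/5) = 8/5.
≈ 1.6000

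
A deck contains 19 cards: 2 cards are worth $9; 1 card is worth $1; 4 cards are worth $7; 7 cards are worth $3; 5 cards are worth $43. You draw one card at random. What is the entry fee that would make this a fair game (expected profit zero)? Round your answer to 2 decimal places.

$14.89

E[payout] = (2/19)·9 + (1/19)·1 + (4/19)·7 + (7/19)·3 + (5/19)·43 = 283/19
Fair fee = E[payout] = 283/19 ≈ $14.89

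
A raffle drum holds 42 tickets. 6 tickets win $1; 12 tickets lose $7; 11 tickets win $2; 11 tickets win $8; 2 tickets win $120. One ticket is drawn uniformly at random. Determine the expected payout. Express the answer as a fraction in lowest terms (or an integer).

136/21 dollars

E[payout] = (6/42)·1 + (12/42)·(-7) + (11/42)·2 + (11/42)·8 + (2/42)·120 = 136/21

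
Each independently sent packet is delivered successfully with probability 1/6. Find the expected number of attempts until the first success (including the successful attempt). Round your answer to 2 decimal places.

For a geometric distribution, E[trials] = 1/p = 1/(1/6) = 6.
≈ 6.00

6.00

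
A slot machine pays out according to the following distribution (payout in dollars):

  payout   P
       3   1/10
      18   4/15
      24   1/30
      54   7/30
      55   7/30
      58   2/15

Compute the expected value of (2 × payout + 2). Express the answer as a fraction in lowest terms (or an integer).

1202/15

E[2x+2] = (1/10)·8 + (4/15)·38 + (1/30)·50 + (7/30)·110 + (7/30)·112 + (2/15)·118
     = 1202/15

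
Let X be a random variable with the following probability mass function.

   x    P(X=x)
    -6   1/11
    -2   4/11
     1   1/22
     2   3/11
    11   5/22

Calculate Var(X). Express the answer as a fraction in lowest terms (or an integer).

E[X] = (1/11)·(-6) + (4/11)·(-2) + (1/22)·1 + (3/11)·2 + (5/22)·11 = 20/11
E[X²] = (1/11)·36 + (4/11)·4 + (1/22)·1 + (3/11)·4 + (5/22)·121 = 367/11
Var(X) = 367/11 − (20/11)² = 3637/121

3637/121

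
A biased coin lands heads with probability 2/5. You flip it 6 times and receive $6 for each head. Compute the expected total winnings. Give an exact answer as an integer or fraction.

E[#heads] = 6·2/5 = 12/5 (linearity over flips).
E[winnings] = 6·12/5 = 72/5.

72/5 dollars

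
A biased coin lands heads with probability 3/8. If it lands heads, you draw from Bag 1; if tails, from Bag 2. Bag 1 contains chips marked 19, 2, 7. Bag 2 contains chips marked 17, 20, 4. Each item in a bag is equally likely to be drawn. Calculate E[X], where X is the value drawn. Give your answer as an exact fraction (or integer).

E[X | Bag 1] = (19 + 2 + 7)/3 = 28/3
E[X | Bag 2] = (17 + 20 + 4)/3 = 41/3
E[X] = (3/8)·28/3 + (5/8)·41/3 = 289/24

289/24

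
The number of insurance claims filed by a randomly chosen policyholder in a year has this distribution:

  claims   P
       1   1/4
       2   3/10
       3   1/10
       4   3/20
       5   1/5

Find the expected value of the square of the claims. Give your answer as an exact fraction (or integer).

E[X²] = (1/4)·1 + (3/10)·4 + (1/10)·9 + (3/20)·16 + (1/5)·25
     = 39/4

39/4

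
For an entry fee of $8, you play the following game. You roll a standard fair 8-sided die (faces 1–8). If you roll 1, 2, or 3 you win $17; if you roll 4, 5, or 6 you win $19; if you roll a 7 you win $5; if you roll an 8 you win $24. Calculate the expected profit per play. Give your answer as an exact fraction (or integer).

E[payout] = (1/8)·5 + (3/8)·17 + (3/8)·19 + (1/8)·24 = 137/8
Expected profit = 137/8 − 8 = 73/8

73/8 dollars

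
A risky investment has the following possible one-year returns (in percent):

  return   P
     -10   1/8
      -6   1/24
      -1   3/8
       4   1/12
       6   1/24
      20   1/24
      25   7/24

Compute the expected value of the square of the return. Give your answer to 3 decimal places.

216.167

E[X²] = (1/8)·100 + (1/24)·36 + (3/8)·1 + (1/12)·16 + (1/24)·36 + (1/24)·400 + (7/24)·625
     = 1297/6 ≈ 216.167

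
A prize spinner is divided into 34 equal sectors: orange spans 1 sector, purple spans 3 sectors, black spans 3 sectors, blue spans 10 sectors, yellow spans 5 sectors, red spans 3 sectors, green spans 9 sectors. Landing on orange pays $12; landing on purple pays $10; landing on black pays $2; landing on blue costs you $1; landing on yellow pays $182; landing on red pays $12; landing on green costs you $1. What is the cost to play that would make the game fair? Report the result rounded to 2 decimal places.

E[payout] = (1/34)·12 + (3/34)·10 + (3/34)·2 + (10/34)·(-1) + (5/34)·182 + (3/34)·12 + (9/34)·(-1) = 975/34
Fair fee = E[payout] = 975/34 ≈ $28.68

$28.68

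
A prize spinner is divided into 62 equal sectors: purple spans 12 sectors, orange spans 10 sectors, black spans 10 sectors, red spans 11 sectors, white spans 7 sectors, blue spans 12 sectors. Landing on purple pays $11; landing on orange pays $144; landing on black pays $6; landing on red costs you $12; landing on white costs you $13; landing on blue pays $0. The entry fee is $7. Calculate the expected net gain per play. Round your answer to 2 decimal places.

$15.73

E[payout] = (12/62)·11 + (10/62)·144 + (10/62)·6 + (11/62)·(-12) + (7/62)·(-13) + (12/62)·0 = 1409/62
Expected profit = 1409/62 − 7 = 975/62 ≈ $15.73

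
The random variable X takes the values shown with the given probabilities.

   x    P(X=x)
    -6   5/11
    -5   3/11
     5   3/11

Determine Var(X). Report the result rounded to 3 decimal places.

E[X] = (5/11)·(-6) + (3/11)·(-5) + (3/11)·5 = -30/11
E[X²] = (5/11)·36 + (3/11)·25 + (3/11)·25 = 30
Var(X) = 30 − (-30/11)² = 2730/121 ≈ 22.562

22.562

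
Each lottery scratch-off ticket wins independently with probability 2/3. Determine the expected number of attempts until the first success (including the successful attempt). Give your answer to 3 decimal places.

1.500

For a geometric distribution, E[trials] = 1/p = 1/(2/3) = 3/2.
≈ 1.500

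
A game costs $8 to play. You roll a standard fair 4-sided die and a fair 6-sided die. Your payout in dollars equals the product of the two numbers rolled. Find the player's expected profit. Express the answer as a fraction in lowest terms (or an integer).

3/4 dollars

Distribution of the product of the two numbers rolled: 1 w.p. 1/24, 2 w.p. 1/12, 3 w.p. 1/12, 4 w.p. 1/8, 5 w.p. 1/24, 6 w.p. 1/8, …
E[payout] = (1/24)·1 + (1/12)·2 + (1/12)·3 + (1/8)·4 + (1/24)·5 + (1/8)·6 + (1/12)·8 + (1/24)·9 + (1/24)·10 + (1/8)·12 + (1/24)·15 + (1/24)·16 + (1/24)·18 + (1/24)·20 + (1/24)·24 = 35/4
Expected profit = 35/4 − 8 = 3/4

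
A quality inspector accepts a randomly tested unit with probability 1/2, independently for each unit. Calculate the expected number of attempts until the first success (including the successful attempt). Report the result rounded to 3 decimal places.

2.000

For a geometric distribution, E[trials] = 1/p = 1/(1/2) = 2.
≈ 2.000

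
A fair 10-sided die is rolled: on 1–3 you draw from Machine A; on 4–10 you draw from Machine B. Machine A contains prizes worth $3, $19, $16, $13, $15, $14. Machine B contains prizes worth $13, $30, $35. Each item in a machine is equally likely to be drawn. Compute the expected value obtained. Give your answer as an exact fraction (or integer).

E[X | Machine A] = (3 + 19 + 16 + 13 + 15 + 14)/6 = 40/3
E[X | Machine B] = (13 + 30 + 35)/3 = 26
E[X] = (3/10)·40/3 + (7/10)·26 = 111/5

111/5 dollars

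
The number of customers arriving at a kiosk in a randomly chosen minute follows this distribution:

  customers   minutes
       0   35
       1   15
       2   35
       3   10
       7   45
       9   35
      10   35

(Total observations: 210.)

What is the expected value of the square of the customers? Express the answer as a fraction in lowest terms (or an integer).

Total = 210, so P(customers=0) = 35/210, etc.
E[X²] = (1/6)·0 + (1/14)·1 + (1/6)·4 + (1/21)·9 + (3/14)·49 + (1/6)·81 + (1/6)·100
     = 251/6

251/6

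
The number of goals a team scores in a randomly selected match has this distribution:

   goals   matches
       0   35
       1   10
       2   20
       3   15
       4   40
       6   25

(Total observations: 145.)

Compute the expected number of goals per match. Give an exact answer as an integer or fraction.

Total = 145, so P(goals=0) = 35/145, etc.
E[X] = (7/29)·0 + (2/29)·1 + (4/29)·2 + (3/29)·3 + (8/29)·4 + (5/29)·6
     = 81/29

81/29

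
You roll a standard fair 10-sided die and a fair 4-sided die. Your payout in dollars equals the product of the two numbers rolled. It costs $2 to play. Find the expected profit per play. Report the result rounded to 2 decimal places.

$11.75

Distribution of the product of the two numbers rolled: 1 w.p. 1/40, 2 w.p. 1/20, 3 w.p. 1/20, 4 w.p. 3/40, 5 w.p. 1/40, 6 w.p. 3/40, …
E[payout] = (1/40)·1 + (1/20)·2 + (1/20)·3 + (3/40)·4 + (1/40)·5 + (3/40)·6 + (1/40)·7 + (3/40)·8 + (1/20)·9 + (1/20)·10 + (3/40)·12 + (1/40)·14 + (1/40)·15 + (1/20)·16 + (1/20)·18 + (1/20)·20 + (1/40)·21 + (1/20)·24 + (1/40)·27 + (1/40)·28 + (1/40)·30 + (1/40)·32 + (1/40)·36 + (1/40)·40 = 55/4
Expected profit = 55/4 − 2 = 47/4 ≈ $11.75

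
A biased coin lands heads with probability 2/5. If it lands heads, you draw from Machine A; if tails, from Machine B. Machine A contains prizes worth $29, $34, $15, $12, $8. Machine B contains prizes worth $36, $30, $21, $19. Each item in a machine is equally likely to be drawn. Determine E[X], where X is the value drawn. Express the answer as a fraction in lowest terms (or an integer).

1187/50 dollars

E[X | Machine A] = (29 + 34 + 15 + 12 + 8)/5 = 98/5
E[X | Machine B] = (36 + 30 + 21 + 19)/4 = 53/2
E[X] = (2/5)·98/5 + (3/5)·53/2 = 1187/50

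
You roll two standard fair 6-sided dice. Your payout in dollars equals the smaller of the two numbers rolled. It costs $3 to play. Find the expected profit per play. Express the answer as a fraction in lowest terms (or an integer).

-17/36 dollars

Distribution of the smaller of the two numbers rolled: 1 w.p. 11/36, 2 w.p. 1/4, 3 w.p. 7/36, 4 w.p. 5/36, 5 w.p. 1/12, 6 w.p. 1/36
E[payout] = (11/36)·1 + (1/4)·2 + (7/36)·3 + (5/36)·4 + (1/12)·5 + (1/36)·6 = 91/36
Expected profit = 91/36 − 3 = -17/36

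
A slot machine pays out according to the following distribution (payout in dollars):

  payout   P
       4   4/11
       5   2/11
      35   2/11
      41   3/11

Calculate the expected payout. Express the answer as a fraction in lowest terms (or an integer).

E[X] = (4/11)·4 + (2/11)·5 + (2/11)·35 + (3/11)·41
     = 219/11

219/11 dollars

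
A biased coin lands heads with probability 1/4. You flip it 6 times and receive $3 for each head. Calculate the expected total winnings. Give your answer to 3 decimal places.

E[#heads] = 6·1/4 = 3/2 (linearity over flips).
E[winnings] = 3·3/2 = 9/2.
≈ 4.500

$4.500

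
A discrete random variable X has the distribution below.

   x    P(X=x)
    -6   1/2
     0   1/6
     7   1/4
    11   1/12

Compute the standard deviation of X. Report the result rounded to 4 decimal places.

E[X] = -1/3, E[X²] = 121/3
Var(X) = E[X²] − (E[X])² = 121/3 − 1/9 = 362/9
SD(X) = √(362/9) ≈ 6.3421

6.3421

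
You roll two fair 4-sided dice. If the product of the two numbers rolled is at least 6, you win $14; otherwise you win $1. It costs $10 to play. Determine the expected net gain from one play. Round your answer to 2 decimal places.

-$2.50

E[payout] = (1/2)·1 + (1/2)·14 = 15/2
Expected profit = 15/2 − 10 = -5/2 ≈ -$2.50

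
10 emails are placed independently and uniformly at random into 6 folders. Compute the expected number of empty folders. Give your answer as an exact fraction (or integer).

Let Xⱼ=1 if folder j is empty. P(Xⱼ=1) = ((6-1)/6)^10 = 9765625/60466176.
By linearity, E[#empty] = 6·9765625/60466176 = 9765625/10077696.

9765625/10077696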